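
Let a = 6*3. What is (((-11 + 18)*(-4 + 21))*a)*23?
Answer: 49266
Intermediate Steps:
a = 18
(((-11 + 18)*(-4 + 21))*a)*23 = (((-11 + 18)*(-4 + 21))*18)*23 = ((7*17)*18)*23 = (119*18)*23 = 2142*23 = 49266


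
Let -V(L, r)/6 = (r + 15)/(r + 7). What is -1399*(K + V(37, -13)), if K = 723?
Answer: -1014275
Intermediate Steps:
V(L, r) = -6*(15 + r)/(7 + r) (V(L, r) = -6*(r + 15)/(r + 7) = -6*(15 + r)/(7 + r))
-1399*(K + V(37, -13)) = -1399*(723 + 6*(-15 - 1*(-13))/(7 - 13)) = -1399*(723 + 6*(-15 + 13)/(-6)) = -1399*(723 + 6*(-⅙)*(-2)) = -1399*(723 + 2) = -1399*725 = -1014275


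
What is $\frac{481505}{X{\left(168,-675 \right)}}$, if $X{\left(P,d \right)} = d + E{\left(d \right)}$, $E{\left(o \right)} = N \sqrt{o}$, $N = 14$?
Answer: $- \frac{481505}{871} - \frac{1348214 i \sqrt{3}}{7839} \approx -552.82 - 297.89 i$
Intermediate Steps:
$E{\left(o \right)} = 14 \sqrt{o}$
$X{\left(P,d \right)} = d + 14 \sqrt{d}$
$\frac{481505}{X{\left(168,-675 \right)}} = \frac{481505}{-675 + 14 \sqrt{-675}} = \frac{481505}{-675 + 14 \cdot 15 i \sqrt{3}} = \frac{481505}{-675 + 210 i \sqrt{3}}$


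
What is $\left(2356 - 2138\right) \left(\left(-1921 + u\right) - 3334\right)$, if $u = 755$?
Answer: $-981000$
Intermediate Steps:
$\left(2356 - 2138\right) \left(\left(-1921 + u\right) - 3334\right) = \left(2356 - 2138\right) \left(\left(-1921 + 755\right) - 3334\right) = 218 \left(-1166 - 3334\right) = 218 \left(-4500\right) = -981000$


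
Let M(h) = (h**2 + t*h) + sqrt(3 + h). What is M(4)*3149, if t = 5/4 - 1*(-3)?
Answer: 103917 + 3149*sqrt(7) ≈ 1.1225e+5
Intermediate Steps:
t = 17/4 (t = 5*(1/4) + 3 = 5/4 + 3 = 17/4 ≈ 4.2500)
M(h) = h**2 + sqrt(3 + h) + 17*h/4 (M(h) = (h**2 + 17*h/4) + sqrt(3 + h) = h**2 + sqrt(3 + h) + 17*h/4)
M(4)*3149 = (4**2 + sqrt(3 + 4) + (17/4)*4)*3149 = (16 + sqrt(7) + 17)*3149 = (33 + sqrt(7))*3149 = 103917 + 3149*sqrt(7)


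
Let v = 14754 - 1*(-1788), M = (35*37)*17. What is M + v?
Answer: 38557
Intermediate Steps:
M = 22015 (M = 1295*17 = 22015)
v = 16542 (v = 14754 + 1788 = 16542)
M + v = 22015 + 16542 = 38557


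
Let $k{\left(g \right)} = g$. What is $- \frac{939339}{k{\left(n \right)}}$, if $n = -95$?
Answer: $\frac{939339}{95} \approx 9887.8$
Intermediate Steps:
$- \frac{939339}{k{\left(n \right)}} = - \frac{939339}{-95} = \left(-939339\right) \left(- \frac{1}{95}\right) = \frac{939339}{95}$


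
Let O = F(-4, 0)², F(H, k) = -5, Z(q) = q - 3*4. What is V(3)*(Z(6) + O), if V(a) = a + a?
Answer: 114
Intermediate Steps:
Z(q) = -12 + q (Z(q) = q - 12 = -12 + q)
V(a) = 2*a
O = 25 (O = (-5)² = 25)
V(3)*(Z(6) + O) = (2*3)*((-12 + 6) + 25) = 6*(-6 + 25) = 6*19 = 114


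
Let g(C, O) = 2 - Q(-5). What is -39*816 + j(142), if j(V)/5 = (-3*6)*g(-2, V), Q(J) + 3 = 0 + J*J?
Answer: -30024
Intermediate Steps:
Q(J) = -3 + J**2 (Q(J) = -3 + (0 + J*J) = -3 + (0 + J**2) = -3 + J**2)
g(C, O) = -20 (g(C, O) = 2 - (-3 + (-5)**2) = 2 - (-3 + 25) = 2 - 1*22 = 2 - 22 = -20)
j(V) = 1800 (j(V) = 5*(-3*6*(-20)) = 5*(-18*(-20)) = 5*360 = 1800)
-39*816 + j(142) = -39*816 + 1800 = -31824 + 1800 = -30024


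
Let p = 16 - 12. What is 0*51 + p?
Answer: 4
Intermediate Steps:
p = 4
0*51 + p = 0*51 + 4 = 0 + 4 = 4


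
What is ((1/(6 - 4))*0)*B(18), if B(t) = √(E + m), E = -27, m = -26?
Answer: 0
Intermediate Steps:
B(t) = I*√53 (B(t) = √(-27 - 26) = √(-53) = I*√53)
((1/(6 - 4))*0)*B(18) = ((1/(6 - 4))*0)*(I*√53) = ((1/2)*0)*(I*√53) = (((½)*1)*0)*(I*√53) = ((½)*0)*(I*√53) = 0*(I*√53) = 0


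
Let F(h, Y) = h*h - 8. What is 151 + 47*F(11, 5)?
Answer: 5462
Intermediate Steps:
F(h, Y) = -8 + h² (F(h, Y) = h² - 8 = -8 + h²)
151 + 47*F(11, 5) = 151 + 47*(-8 + 11²) = 151 + 47*(-8 + 121) = 151 + 47*113 = 151 + 5311 = 5462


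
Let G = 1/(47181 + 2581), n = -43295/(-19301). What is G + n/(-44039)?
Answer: -1304449051/42297537726118 ≈ -3.0840e-5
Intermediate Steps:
n = 43295/19301 (n = -43295*(-1)/19301 = -1*(-43295/19301) = 43295/19301 ≈ 2.2431)
G = 1/49762 ≈ 2.0096e-5
G + n/(-44039) = 1/49762 + (43295/19301)/(-44039) = 1/49762 + (43295/19301)*(-1/44039) = 1/49762 - 43295/849996739 = -1304449051/42297537726118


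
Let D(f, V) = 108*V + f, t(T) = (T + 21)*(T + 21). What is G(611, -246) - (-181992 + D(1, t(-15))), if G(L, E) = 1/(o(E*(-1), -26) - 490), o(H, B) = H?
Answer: 43457131/244 ≈ 1.7810e+5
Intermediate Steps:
G(L, E) = 1/(-490 - E) (G(L, E) = 1/(E*(-1) - 490) = 1/(-E - 490) = 1/(-490 - E))
t(T) = (21 + T)² (t(T) = (21 + T)*(21 + T) = (21 + T)²)
D(f, V) = f + 108*V
G(611, -246) - (-181992 + D(1, t(-15))) = -1/(490 - 246) - (-181992 + (1 + 108*(21 - 15)²)) = -1/244 - (-181992 + (1 + 108*6²)) = -1*1/244 - (-181992 + (1 + 108*36)) = -1/244 - (-181992 + (1 + 3888)) = -1/244 - (-181992 + 3889) = -1/244 - 1*(-178103) = -1/244 + 178103 = 43457131/244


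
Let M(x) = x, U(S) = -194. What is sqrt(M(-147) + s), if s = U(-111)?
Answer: I*sqrt(341) ≈ 18.466*I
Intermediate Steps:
s = -194
sqrt(M(-147) + s) = sqrt(-147 - 194) = sqrt(-341) = I*sqrt(341)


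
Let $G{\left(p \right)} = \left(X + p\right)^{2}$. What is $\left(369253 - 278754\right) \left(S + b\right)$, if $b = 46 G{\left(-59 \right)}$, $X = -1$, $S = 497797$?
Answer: $60036765103$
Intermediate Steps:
$G{\left(p \right)} = \left(-1 + p\right)^{2}$
$b = 165600$ ($b = 46 \left(-1 - 59\right)^{2} = 46 \left(-60\right)^{2} = 46 \cdot 3600 = 165600$)
$\left(369253 - 278754\right) \left(S + b\right) = \left(369253 - 278754\right) \left(497797 + 165600\right) = 90499 \cdot 663397 = 60036765103$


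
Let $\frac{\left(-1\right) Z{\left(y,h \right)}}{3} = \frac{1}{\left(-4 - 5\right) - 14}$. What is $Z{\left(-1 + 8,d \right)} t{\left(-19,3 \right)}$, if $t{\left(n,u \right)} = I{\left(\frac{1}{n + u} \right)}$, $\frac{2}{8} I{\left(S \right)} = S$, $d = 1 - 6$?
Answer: $- \frac{3}{92} \approx -0.032609$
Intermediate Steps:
$d = -5$
$I{\left(S \right)} = 4 S$
$t{\left(n,u \right)} = \frac{4}{n + u}$
$Z{\left(y,h \right)} = \frac{3}{23}$ ($Z{\left(y,h \right)} = - \frac{3}{\left(-4 - 5\right) - 14} = - \frac{3}{-9 - 14} = - \frac{3}{-23} = \left(-3\right) \left(- \frac{1}{23}\right) = \frac{3}{23}$)
$Z{\left(-1 + 8,d \right)} t{\left(-19,3 \right)} = \frac{3 \frac{4}{-19 + 3}}{23} = \frac{3 \frac{4}{-16}}{23} = \frac{3 \cdot 4 \left(- \frac{1}{16}\right)}{23} = \frac{3}{23} \left(- \frac{1}{4}\right) = - \frac{3}{92}$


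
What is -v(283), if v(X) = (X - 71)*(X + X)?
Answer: -119992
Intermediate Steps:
v(X) = 2*X*(-71 + X) (v(X) = (-71 + X)*(2*X) = 2*X*(-71 + X))
-v(283) = -2*283*(-71 + 283) = -2*283*212 = -1*119992 = -119992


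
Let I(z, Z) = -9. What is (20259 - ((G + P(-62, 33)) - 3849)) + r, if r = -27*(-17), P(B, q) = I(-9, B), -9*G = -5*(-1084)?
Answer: 226604/9 ≈ 25178.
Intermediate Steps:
G = -5420/9 (G = -(-5)*(-1084)/9 = -⅑*5420 = -5420/9 ≈ -602.22)
P(B, q) = -9
r = 459
(20259 - ((G + P(-62, 33)) - 3849)) + r = (20259 - ((-5420/9 - 9) - 3849)) + 459 = (20259 - (-5501/9 - 3849)) + 459 = (20259 - 1*(-40142/9)) + 459 = (20259 + 40142/9) + 459 = 222473/9 + 459 = 226604/9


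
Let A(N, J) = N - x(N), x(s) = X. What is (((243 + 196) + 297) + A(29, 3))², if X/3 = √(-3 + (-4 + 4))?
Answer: 585198 - 4590*I*√3 ≈ 5.852e+5 - 7950.1*I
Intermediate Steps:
X = 3*I*√3 (X = 3*√(-3 + (-4 + 4)) = 3*√(-3 + 0) = 3*√(-3) = 3*(I*√3) = 3*I*√3 ≈ 5.1962*I)
x(s) = 3*I*√3
A(N, J) = N - 3*I*√3
(((243 + 196) + 297) + A(29, 3))² = (((243 + 196) + 297) + (29 - 3*I*√3))² = ((439 + 297) + (29 - 3*I*√3))² = (736 + (29 - 3*I*√3))² = (765 - 3*I*√3)²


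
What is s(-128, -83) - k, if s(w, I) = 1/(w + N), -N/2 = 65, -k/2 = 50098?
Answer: 25850567/258 ≈ 1.0020e+5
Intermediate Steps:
k = -100196 (k = -2*50098 = -100196)
N = -130 (N = -2*65 = -130)
s(w, I) = 1/(-130 + w) (s(w, I) = 1/(w - 130) = 1/(-130 + w))
s(-128, -83) - k = 1/(-130 - 128) - 1*(-100196) = 1/(-258) + 100196 = -1/258 + 100196 = 25850567/258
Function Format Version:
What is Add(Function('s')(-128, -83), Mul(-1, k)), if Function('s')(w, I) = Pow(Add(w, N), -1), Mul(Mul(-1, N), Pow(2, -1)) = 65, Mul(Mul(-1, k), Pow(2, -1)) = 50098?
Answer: Rational(25850567, 258) ≈ 1.0020e+5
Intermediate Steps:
k = -100196 (k = Mul(-2, 50098) = -100196)
N = -130 (N = Mul(-2, 65) = -130)
Function('s')(w, I) = Pow(Add(-130, w), -1) (Function('s')(w, I) = Pow(Add(w, -130), -1) = Pow(Add(-130, w), -1))
Add(Function('s')(-128, -83), Mul(-1, k)) = Add(Pow(Add(-130, -128), -1), Mul(-1, -100196)) = Add(Pow(-258, -1), 100196) = Add(Rational(-1, 258), 100196) = Rational(25850567, 258)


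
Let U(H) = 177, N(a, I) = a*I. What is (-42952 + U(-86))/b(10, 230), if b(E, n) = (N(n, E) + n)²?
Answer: -1711/256036 ≈ -0.0066827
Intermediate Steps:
N(a, I) = I*a
b(E, n) = (n + E*n)² (b(E, n) = (E*n + n)² = (n + E*n)²)
(-42952 + U(-86))/b(10, 230) = (-42952 + 177)/((230²*(1 + 10)²)) = -42775/(52900*11²) = -42775/(52900*121) = -42775/6400900 = -42775*1/6400900 = -1711/256036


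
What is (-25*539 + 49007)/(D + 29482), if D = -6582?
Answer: 8883/5725 ≈ 1.5516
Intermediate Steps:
(-25*539 + 49007)/(D + 29482) = (-25*539 + 49007)/(-6582 + 29482) = (-13475 + 49007)/22900 = 35532*(1/22900) = 8883/5725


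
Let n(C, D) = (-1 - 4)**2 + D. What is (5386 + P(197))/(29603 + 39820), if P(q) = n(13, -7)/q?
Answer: 1061060/13676331 ≈ 0.077584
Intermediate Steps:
n(C, D) = 25 + D (n(C, D) = (-5)**2 + D = 25 + D)
P(q) = 18/q (P(q) = (25 - 7)/q = 18/q)
(5386 + P(197))/(29603 + 39820) = (5386 + 18/197)/(29603 + 39820) = (5386 + 18*(1/197))/69423 = (5386 + 18/197)*(1/69423) = (1061060/197)*(1/69423) = 1061060/13676331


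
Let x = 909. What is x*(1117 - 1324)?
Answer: -188163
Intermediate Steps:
x*(1117 - 1324) = 909*(1117 - 1324) = 909*(-207) = -188163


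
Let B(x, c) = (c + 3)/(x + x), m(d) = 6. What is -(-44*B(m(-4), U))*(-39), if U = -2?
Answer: -143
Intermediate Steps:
B(x, c) = (3 + c)/(2*x) (B(x, c) = (3 + c)/((2*x)) = (3 + c)*(1/(2*x)) = (3 + c)/(2*x))
-(-44*B(m(-4), U))*(-39) = -(-22*(3 - 2)/6)*(-39) = -(-22/6)*(-39) = -(-44*1/12)*(-39) = -(-11)*(-39)/3 = -1*143 = -143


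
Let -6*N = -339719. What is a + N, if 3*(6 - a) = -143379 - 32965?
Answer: 692443/6 ≈ 1.1541e+5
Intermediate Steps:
a = 176362/3 (a = 6 - (-143379 - 32965)/3 = 6 - ⅓*(-176344) = 6 + 176344/3 = 176362/3 ≈ 58787.)
N = 339719/6 (N = -⅙*(-339719) = 339719/6 ≈ 56620.)
a + N = 176362/3 + 339719/6 = 692443/6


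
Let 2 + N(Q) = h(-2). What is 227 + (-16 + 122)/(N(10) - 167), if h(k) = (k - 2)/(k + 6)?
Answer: 19242/85 ≈ 226.38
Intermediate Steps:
h(k) = (-2 + k)/(6 + k)
N(Q) = -3 (N(Q) = -2 + (-2 - 2)/(6 - 2) = -2 - 4/4 = -2 + (¼)*(-4) = -2 - 1 = -3)
227 + (-16 + 122)/(N(10) - 167) = 227 + (-16 + 122)/(-3 - 167) = 227 + 106/(-170) = 227 + 106*(-1/170) = 227 - 53/85 = 19242/85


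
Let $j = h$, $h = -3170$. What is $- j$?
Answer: $3170$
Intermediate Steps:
$j = -3170$
$- j = \left(-1\right) \left(-3170\right) = 3170$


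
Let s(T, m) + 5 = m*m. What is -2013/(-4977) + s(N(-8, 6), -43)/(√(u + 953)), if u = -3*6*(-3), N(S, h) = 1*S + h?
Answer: 671/1659 + 1844*√1007/1007 ≈ 58.514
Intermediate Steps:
N(S, h) = S + h
s(T, m) = -5 + m² (s(T, m) = -5 + m*m = -5 + m²)
u = 54 (u = -18*(-3) = 54)
-2013/(-4977) + s(N(-8, 6), -43)/(√(u + 953)) = -2013/(-4977) + (-5 + (-43)²)/(√(54 + 953)) = -2013*(-1/4977) + (-5 + 1849)/(√1007) = 671/1659 + 1844*(√1007/1007) = 671/1659 + 1844*√1007/1007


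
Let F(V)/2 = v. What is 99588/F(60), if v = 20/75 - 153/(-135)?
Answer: 248970/7 ≈ 35567.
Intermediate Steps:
v = 7/5 (v = 20*(1/75) - 153*(-1/135) = 4/15 + 17/15 = 7/5 ≈ 1.4000)
F(V) = 14/5 (F(V) = 2*(7/5) = 14/5)
99588/F(60) = 99588/(14/5) = 99588*(5/14) = 248970/7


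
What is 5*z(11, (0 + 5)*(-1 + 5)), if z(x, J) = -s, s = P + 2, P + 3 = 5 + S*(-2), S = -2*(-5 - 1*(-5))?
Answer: -20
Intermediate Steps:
S = 0 (S = -2*(-5 + 5) = -2*0 = 0)
P = 2 (P = -3 + (5 + 0*(-2)) = -3 + (5 + 0) = -3 + 5 = 2)
s = 4 (s = 2 + 2 = 4)
z(x, J) = -4 (z(x, J) = -1*4 = -4)
5*z(11, (0 + 5)*(-1 + 5)) = 5*(-4) = -20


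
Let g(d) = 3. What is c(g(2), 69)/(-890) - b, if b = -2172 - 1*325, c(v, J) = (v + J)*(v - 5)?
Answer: 1111237/445 ≈ 2497.2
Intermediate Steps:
c(v, J) = (-5 + v)*(J + v) (c(v, J) = (J + v)*(-5 + v) = (-5 + v)*(J + v))
b = -2497 (b = -2172 - 325 = -2497)
c(g(2), 69)/(-890) - b = (3**2 - 5*69 - 5*3 + 69*3)/(-890) - 1*(-2497) = (9 - 345 - 15 + 207)*(-1/890) + 2497 = -144*(-1/890) + 2497 = 72/445 + 2497 = 1111237/445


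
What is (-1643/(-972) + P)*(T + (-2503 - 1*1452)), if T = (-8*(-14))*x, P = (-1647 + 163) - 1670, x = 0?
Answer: 12118297975/972 ≈ 1.2467e+7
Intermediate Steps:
P = -3154 (P = -1484 - 1670 = -3154)
T = 0 (T = -8*(-14)*0 = 112*0 = 0)
(-1643/(-972) + P)*(T + (-2503 - 1*1452)) = (-1643/(-972) - 3154)*(0 + (-2503 - 1*1452)) = (-1643*(-1/972) - 3154)*(0 + (-2503 - 1452)) = (1643/972 - 3154)*(0 - 3955) = -3064045/972*(-3955) = 12118297975/972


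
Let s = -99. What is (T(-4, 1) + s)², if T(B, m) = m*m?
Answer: 9604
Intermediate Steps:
T(B, m) = m²
(T(-4, 1) + s)² = (1² - 99)² = (1 - 99)² = (-98)² = 9604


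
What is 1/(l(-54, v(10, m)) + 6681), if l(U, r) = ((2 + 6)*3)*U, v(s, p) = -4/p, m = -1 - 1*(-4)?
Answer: 1/5385 ≈ 0.00018570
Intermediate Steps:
m = 3 (m = -1 + 4 = 3)
l(U, r) = 24*U (l(U, r) = (8*3)*U = 24*U)
1/(l(-54, v(10, m)) + 6681) = 1/(24*(-54) + 6681) = 1/(-1296 + 6681) = 1/5385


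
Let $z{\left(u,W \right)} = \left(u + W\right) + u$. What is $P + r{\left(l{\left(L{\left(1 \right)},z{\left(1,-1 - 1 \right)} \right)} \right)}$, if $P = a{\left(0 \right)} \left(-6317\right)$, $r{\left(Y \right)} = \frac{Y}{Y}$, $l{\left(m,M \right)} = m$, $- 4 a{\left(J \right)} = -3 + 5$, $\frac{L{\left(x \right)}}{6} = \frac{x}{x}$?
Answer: $\frac{6319}{2} \approx 3159.5$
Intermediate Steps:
$L{\left(x \right)} = 6$ ($L{\left(x \right)} = 6 \frac{x}{x} = 6 \cdot 1 = 6$)
$z{\left(u,W \right)} = W + 2 u$ ($z{\left(u,W \right)} = \left(W + u\right) + u = W + 2 u$)
$a{\left(J \right)} = - \frac{1}{2}$ ($a{\left(J \right)} = - \frac{-3 + 5}{4} = \left(- \frac{1}{4}\right) 2 = - \frac{1}{2}$)
$r{\left(Y \right)} = 1$
$P = \frac{6317}{2}$ ($P = \left(- \frac{1}{2}\right) \left(-6317\right) = \frac{6317}{2} \approx 3158.5$)
$P + r{\left(l{\left(L{\left(1 \right)},z{\left(1,-1 - 1 \right)} \right)} \right)} = \frac{6317}{2} + 1 = \frac{6319}{2}$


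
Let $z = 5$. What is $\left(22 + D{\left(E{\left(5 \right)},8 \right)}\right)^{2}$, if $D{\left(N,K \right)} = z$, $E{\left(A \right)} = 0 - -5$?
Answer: $729$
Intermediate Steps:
$E{\left(A \right)} = 5$ ($E{\left(A \right)} = 0 + 5 = 5$)
$D{\left(N,K \right)} = 5$
$\left(22 + D{\left(E{\left(5 \right)},8 \right)}\right)^{2} = \left(22 + 5\right)^{2} = 27^{2} = 729$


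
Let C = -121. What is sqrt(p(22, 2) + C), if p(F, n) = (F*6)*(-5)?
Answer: I*sqrt(781) ≈ 27.946*I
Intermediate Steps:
p(F, n) = -30*F (p(F, n) = (6*F)*(-5) = -30*F)
sqrt(p(22, 2) + C) = sqrt(-30*22 - 121) = sqrt(-660 - 121) = sqrt(-781) = I*sqrt(781)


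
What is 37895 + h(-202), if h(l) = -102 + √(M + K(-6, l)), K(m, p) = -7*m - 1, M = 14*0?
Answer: 37793 + √41 ≈ 37799.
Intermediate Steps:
M = 0
K(m, p) = -1 - 7*m
h(l) = -102 + √41 (h(l) = -102 + √(0 + (-1 - 7*(-6))) = -102 + √(0 + (-1 + 42)) = -102 + √(0 + 41) = -102 + √41)
37895 + h(-202) = 37895 + (-102 + √41) = 37793 + √41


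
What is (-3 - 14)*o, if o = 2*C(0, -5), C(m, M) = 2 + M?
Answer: 102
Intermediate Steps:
o = -6 (o = 2*(2 - 5) = 2*(-3) = -6)
(-3 - 14)*o = (-3 - 14)*(-6) = -17*(-6) = 102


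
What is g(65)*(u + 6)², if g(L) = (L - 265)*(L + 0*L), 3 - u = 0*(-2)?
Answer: -1053000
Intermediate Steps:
u = 3 (u = 3 - 0*(-2) = 3 - 1*0 = 3 + 0 = 3)
g(L) = L*(-265 + L) (g(L) = (-265 + L)*(L + 0) = (-265 + L)*L = L*(-265 + L))
g(65)*(u + 6)² = (65*(-265 + 65))*(3 + 6)² = (65*(-200))*9² = -13000*81 = -1053000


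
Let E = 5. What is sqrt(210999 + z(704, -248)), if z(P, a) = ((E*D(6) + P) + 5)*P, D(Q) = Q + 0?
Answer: sqrt(731255) ≈ 855.13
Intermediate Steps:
D(Q) = Q
z(P, a) = P*(35 + P) (z(P, a) = ((5*6 + P) + 5)*P = ((30 + P) + 5)*P = (35 + P)*P = P*(35 + P))
sqrt(210999 + z(704, -248)) = sqrt(210999 + 704*(35 + 704)) = sqrt(210999 + 704*739) = sqrt(210999 + 520256) = sqrt(731255)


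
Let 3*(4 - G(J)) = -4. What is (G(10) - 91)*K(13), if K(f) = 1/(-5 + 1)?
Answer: 257/12 ≈ 21.417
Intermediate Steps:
K(f) = -¼ (K(f) = 1/(-4) = -¼)
G(J) = 16/3 (G(J) = 4 - ⅓*(-4) = 4 + 4/3 = 16/3)
(G(10) - 91)*K(13) = (16/3 - 91)*(-¼) = -257/3*(-¼) = 257/12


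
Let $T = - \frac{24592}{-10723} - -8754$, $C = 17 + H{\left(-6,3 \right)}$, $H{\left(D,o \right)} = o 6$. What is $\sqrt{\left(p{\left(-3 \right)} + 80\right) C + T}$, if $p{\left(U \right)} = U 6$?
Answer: $\frac{2 \sqrt{314083757903}}{10723} \approx 104.53$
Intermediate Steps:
$H{\left(D,o \right)} = 6 o$
$C = 35$ ($C = 17 + 6 \cdot 3 = 17 + 18 = 35$)
$p{\left(U \right)} = 6 U$
$T = \frac{93893734}{10723}$ ($T = \left(-24592\right) \left(- \frac{1}{10723}\right) + 8754 = \frac{24592}{10723} + 8754 = \frac{93893734}{10723} \approx 8756.3$)
$\sqrt{\left(p{\left(-3 \right)} + 80\right) C + T} = \sqrt{\left(6 \left(-3\right) + 80\right) 35 + \frac{93893734}{10723}} = \sqrt{\left(-18 + 80\right) 35 + \frac{93893734}{10723}} = \sqrt{62 \cdot 35 + \frac{93893734}{10723}} = \sqrt{2170 + \frac{93893734}{10723}} = \sqrt{\frac{117162644}{10723}} = \frac{2 \sqrt{314083757903}}{10723}$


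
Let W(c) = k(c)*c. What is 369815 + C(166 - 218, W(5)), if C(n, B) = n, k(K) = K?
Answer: 369763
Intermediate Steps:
W(c) = c² (W(c) = c*c = c²)
369815 + C(166 - 218, W(5)) = 369815 + (166 - 218) = 369815 - 52 = 369763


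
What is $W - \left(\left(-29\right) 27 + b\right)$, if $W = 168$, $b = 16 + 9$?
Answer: $926$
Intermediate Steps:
$b = 25$
$W - \left(\left(-29\right) 27 + b\right) = 168 - \left(\left(-29\right) 27 + 25\right) = 168 - \left(-783 + 25\right) = 168 - -758 = 168 + 758 = 926$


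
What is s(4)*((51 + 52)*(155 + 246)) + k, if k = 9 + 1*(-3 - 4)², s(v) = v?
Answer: 165270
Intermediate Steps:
k = 58 (k = 9 + 1*(-7)² = 9 + 1*49 = 9 + 49 = 58)
s(4)*((51 + 52)*(155 + 246)) + k = 4*((51 + 52)*(155 + 246)) + 58 = 4*(103*401) + 58 = 4*41303 + 58 = 165212 + 58 = 165270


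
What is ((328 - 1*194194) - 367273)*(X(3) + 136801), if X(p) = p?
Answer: -76766059756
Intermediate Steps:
((328 - 1*194194) - 367273)*(X(3) + 136801) = ((328 - 1*194194) - 367273)*(3 + 136801) = ((328 - 194194) - 367273)*136804 = (-193866 - 367273)*136804 = -561139*136804 = -76766059756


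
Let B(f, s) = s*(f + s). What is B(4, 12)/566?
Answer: 96/283 ≈ 0.33922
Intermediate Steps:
B(4, 12)/566 = (12*(4 + 12))/566 = (12*16)*(1/566) = 192*(1/566) = 96/283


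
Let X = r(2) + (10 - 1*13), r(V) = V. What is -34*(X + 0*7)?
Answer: 34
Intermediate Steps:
X = -1 (X = 2 + (10 - 1*13) = 2 + (10 - 13) = 2 - 3 = -1)
-34*(X + 0*7) = -34*(-1 + 0*7) = -34*(-1 + 0) = -34*(-1) = 34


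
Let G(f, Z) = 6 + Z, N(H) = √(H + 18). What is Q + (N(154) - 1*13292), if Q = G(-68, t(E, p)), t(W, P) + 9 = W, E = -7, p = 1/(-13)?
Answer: -13302 + 2*√43 ≈ -13289.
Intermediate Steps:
p = -1/13 ≈ -0.076923
N(H) = √(18 + H)
t(W, P) = -9 + W
Q = -10 (Q = 6 + (-9 - 7) = 6 - 16 = -10)
Q + (N(154) - 1*13292) = -10 + (√(18 + 154) - 1*13292) = -10 + (√172 - 13292) = -10 + (2*√43 - 13292) = -10 + (-13292 + 2*√43) = -13302 + 2*√43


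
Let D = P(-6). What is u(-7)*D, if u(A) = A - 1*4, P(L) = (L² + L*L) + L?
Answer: -726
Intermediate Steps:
P(L) = L + 2*L² (P(L) = (L² + L²) + L = 2*L² + L = L + 2*L²)
u(A) = -4 + A (u(A) = A - 4 = -4 + A)
D = 66 (D = -6*(1 + 2*(-6)) = -6*(1 - 12) = -6*(-11) = 66)
u(-7)*D = (-4 - 7)*66 = -11*66 = -726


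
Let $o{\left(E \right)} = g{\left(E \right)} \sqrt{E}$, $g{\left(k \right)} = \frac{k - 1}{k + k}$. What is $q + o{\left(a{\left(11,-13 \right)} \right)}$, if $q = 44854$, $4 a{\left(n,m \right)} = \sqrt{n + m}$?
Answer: $44854 + \frac{\left(-2\right)^{\frac{3}{4}} \left(4 - i \sqrt{2}\right)}{8} \approx 44854.0 + 0.80483 i$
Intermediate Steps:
$a{\left(n,m \right)} = \frac{\sqrt{m + n}}{4}$ ($a{\left(n,m \right)} = \frac{\sqrt{n + m}}{4} = \frac{\sqrt{m + n}}{4}$)
$g{\left(k \right)} = \frac{-1 + k}{2 k}$
$o{\left(E \right)} = \frac{-1 + E}{2 \sqrt{E}}$ ($o{\left(E \right)} = \frac{-1 + E}{2 E} \sqrt{E} = \frac{-1 + E}{2 \sqrt{E}}$)
$q + o{\left(a{\left(11,-13 \right)} \right)} = 44854 + \frac{-1 + \frac{\sqrt{-13 + 11}}{4}}{2 \frac{\sqrt[4]{-13 + 11}}{2}} = 44854 + \frac{-1 + \frac{\sqrt{-2}}{4}}{2 \frac{\sqrt[4]{-2}}{2}} = 44854 + \frac{-1 + \frac{i \sqrt{2}}{4}}{2 \frac{\sqrt[4]{2} \sqrt{i}}{2}} = 44854 + \frac{2^{\frac{3}{4}} \left(- i^{\frac{3}{2}}\right) \left(-1 + \frac{i \sqrt{2}}{4}\right)}{2} = 44854 - \frac{2^{\frac{3}{4}} i^{\frac{3}{2}} \left(-1 + \frac{i \sqrt{2}}{4}\right)}{2}$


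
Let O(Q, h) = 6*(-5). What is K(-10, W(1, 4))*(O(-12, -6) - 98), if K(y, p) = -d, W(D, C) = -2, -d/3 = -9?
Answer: 3456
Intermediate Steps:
d = 27 (d = -3*(-9) = 27)
O(Q, h) = -30
K(y, p) = -27 (K(y, p) = -1*27 = -27)
K(-10, W(1, 4))*(O(-12, -6) - 98) = -27*(-30 - 98) = -27*(-128) = 3456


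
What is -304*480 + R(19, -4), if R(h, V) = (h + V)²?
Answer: -145695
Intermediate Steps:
R(h, V) = (V + h)²
-304*480 + R(19, -4) = -304*480 + (-4 + 19)² = -145920 + 15² = -145920 + 225 = -145695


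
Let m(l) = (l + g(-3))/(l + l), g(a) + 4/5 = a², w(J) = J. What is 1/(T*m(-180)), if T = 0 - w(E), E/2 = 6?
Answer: -150/859 ≈ -0.17462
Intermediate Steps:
E = 12 (E = 2*6 = 12)
g(a) = -⅘ + a²
m(l) = (41/5 + l)/(2*l) (m(l) = (l + (-⅘ + (-3)²))/(l + l) = (l + (-⅘ + 9))/((2*l)) = (l + 41/5)*(1/(2*l)) = (41/5 + l)*(1/(2*l)) = (41/5 + l)/(2*l))
T = -12 (T = 0 - 1*12 = 0 - 12 = -12)
1/(T*m(-180)) = 1/(-6*(41 + 5*(-180))/(5*(-180))) = 1/(-6*(-1)*(41 - 900)/(5*180)) = 1/(-6*(-1)*(-859)/(5*180)) = 1/(-12*859/1800) = 1/(-859/150) = -150/859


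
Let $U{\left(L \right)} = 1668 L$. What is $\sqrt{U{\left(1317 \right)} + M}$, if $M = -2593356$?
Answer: $10 i \sqrt{3966} \approx 629.76 i$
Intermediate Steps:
$\sqrt{U{\left(1317 \right)} + M} = \sqrt{1668 \cdot 1317 - 2593356} = \sqrt{2196756 - 2593356} = \sqrt{-396600} = 10 i \sqrt{3966}$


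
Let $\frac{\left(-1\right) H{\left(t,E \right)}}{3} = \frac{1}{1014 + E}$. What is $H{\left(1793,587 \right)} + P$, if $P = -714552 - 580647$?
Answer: $- \frac{2073613602}{1601} \approx -1.2952 \cdot 10^{6}$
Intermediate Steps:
$P = -1295199$ ($P = -714552 - 580647 = -1295199$)
$H{\left(t,E \right)} = - \frac{3}{1014 + E}$
$H{\left(1793,587 \right)} + P = - \frac{3}{1014 + 587} - 1295199 = - \frac{3}{1601} - 1295199 = - \frac{2073613602}{1601}$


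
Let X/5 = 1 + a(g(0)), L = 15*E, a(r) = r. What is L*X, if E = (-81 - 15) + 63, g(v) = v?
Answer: -2475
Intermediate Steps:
E = -33 (E = -96 + 63 = -33)
L = -495 (L = 15*(-33) = -495)
X = 5 (X = 5*(1 + 0) = 5*1 = 5)
L*X = -495*5 = -2475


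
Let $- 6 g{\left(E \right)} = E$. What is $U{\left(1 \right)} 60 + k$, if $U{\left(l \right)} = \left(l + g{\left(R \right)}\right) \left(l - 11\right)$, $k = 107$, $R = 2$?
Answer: $-293$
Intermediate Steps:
$g{\left(E \right)} = - \frac{E}{6}$
$U{\left(l \right)} = \left(-11 + l\right) \left(- \frac{1}{3} + l\right)$ ($U{\left(l \right)} = \left(l - \frac{1}{3}\right) \left(l - 11\right) = \left(l - \frac{1}{3}\right) \left(-11 + l\right) = \left(- \frac{1}{3} + l\right) \left(-11 + l\right) = \left(-11 + l\right) \left(- \frac{1}{3} + l\right)$)
$U{\left(1 \right)} 60 + k = \left(\frac{11}{3} + 1^{2} - \frac{34}{3}\right) 60 + 107 = \left(\frac{11}{3} + 1 - \frac{34}{3}\right) 60 + 107 = \left(- \frac{20}{3}\right) 60 + 107 = -400 + 107 = -293$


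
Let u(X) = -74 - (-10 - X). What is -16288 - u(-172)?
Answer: -16052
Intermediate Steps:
u(X) = -64 + X (u(X) = -74 + (10 + X) = -64 + X)
-16288 - u(-172) = -16288 - (-64 - 172) = -16288 - 1*(-236) = -16288 + 236 = -16052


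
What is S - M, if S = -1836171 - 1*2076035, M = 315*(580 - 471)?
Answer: -3946541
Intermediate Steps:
M = 34335 (M = 315*109 = 34335)
S = -3912206 (S = -1836171 - 2076035 = -3912206)
S - M = -3912206 - 1*34335 = -3912206 - 34335 = -3946541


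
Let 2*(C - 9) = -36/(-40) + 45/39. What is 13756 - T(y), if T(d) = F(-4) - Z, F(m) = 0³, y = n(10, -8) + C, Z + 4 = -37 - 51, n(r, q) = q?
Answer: 13664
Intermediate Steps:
C = 2607/260 (C = 9 + (-36/(-40) + 45/39)/2 = 9 + (-36*(-1/40) + 45*(1/39))/2 = 9 + (9/10 + 15/13)/2 = 9 + (½)*(267/130) = 9 + 267/260 = 2607/260 ≈ 10.027)
Z = -92 (Z = -4 + (-37 - 51) = -4 - 88 = -92)
y = 527/260 (y = -8 + 2607/260 = 527/260 ≈ 2.0269)
F(m) = 0
T(d) = 92 (T(d) = 0 - 1*(-92) = 0 + 92 = 92)
13756 - T(y) = 13756 - 1*92 = 13756 - 92 = 13664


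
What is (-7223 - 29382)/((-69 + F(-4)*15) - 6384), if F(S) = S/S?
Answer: 36605/6438 ≈ 5.6858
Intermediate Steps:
F(S) = 1
(-7223 - 29382)/((-69 + F(-4)*15) - 6384) = (-7223 - 29382)/((-69 + 1*15) - 6384) = -36605/((-69 + 15) - 6384) = -36605/(-54 - 6384) = -36605/(-6438) = -36605*(-1/6438) = 36605/6438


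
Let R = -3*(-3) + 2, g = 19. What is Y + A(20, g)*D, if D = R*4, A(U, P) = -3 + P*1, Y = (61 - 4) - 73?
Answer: 688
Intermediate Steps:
R = 11 (R = 9 + 2 = 11)
Y = -16 (Y = 57 - 73 = -16)
A(U, P) = -3 + P
D = 44 (D = 11*4 = 44)
Y + A(20, g)*D = -16 + (-3 + 19)*44 = -16 + 16*44 = -16 + 704 = 688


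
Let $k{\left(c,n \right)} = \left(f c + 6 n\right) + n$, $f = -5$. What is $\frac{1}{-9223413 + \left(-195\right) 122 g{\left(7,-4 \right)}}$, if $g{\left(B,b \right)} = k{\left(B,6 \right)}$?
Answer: $- \frac{1}{9389943} \approx -1.065 \cdot 10^{-7}$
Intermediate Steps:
$k{\left(c,n \right)} = - 5 c + 7 n$ ($k{\left(c,n \right)} = \left(- 5 c + 6 n\right) + n = - 5 c + 7 n$)
$g{\left(B,b \right)} = 42 - 5 B$ ($g{\left(B,b \right)} = - 5 B + 7 \cdot 6 = - 5 B + 42 = 42 - 5 B$)
$\frac{1}{-9223413 + \left(-195\right) 122 g{\left(7,-4 \right)}} = \frac{1}{-9223413 + \left(-195\right) 122 \left(42 - 35\right)} = \frac{1}{-9223413 - 23790 \left(42 - 35\right)} = \frac{1}{-9223413 - 166530} = \frac{1}{-9389943} = - \frac{1}{9389943}$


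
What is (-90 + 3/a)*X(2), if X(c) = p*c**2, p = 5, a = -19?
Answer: -34260/19 ≈ -1803.2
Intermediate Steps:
X(c) = 5*c**2
(-90 + 3/a)*X(2) = (-90 + 3/(-19))*(5*2**2) = (-90 - 1/19*3)*(5*4) = (-90 - 3/19)*20 = -1713/19*20 = -34260/19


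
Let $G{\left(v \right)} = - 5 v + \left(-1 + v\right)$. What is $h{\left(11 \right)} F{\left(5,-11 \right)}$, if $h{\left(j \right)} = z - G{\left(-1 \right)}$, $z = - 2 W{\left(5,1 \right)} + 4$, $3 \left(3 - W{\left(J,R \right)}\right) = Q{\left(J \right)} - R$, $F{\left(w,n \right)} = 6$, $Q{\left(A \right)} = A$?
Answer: $-14$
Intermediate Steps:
$W{\left(J,R \right)} = 3 - \frac{J}{3} + \frac{R}{3}$ ($W{\left(J,R \right)} = 3 - \frac{J - R}{3} = 3 - \left(- \frac{R}{3} + \frac{J}{3}\right) = 3 - \frac{J}{3} + \frac{R}{3}$)
$G{\left(v \right)} = -1 - 4 v$
$z = \frac{2}{3}$ ($z = - 2 \left(3 - \frac{5}{3} + \frac{1}{3} \cdot 1\right) + 4 = - 2 \left(3 - \frac{5}{3} + \frac{1}{3}\right) + 4 = \left(-2\right) \frac{5}{3} + 4 = - \frac{10}{3} + 4 = \frac{2}{3} \approx 0.66667$)
$h{\left(j \right)} = - \frac{7}{3}$ ($h{\left(j \right)} = \frac{2}{3} - \left(-1 - -4\right) = \frac{2}{3} - \left(-1 + 4\right) = \frac{2}{3} - 3 = - \frac{7}{3}$)
$h{\left(11 \right)} F{\left(5,-11 \right)} = \left(- \frac{7}{3}\right) 6 = -14$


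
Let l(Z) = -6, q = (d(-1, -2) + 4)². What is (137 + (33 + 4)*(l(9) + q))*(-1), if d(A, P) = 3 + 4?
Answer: -4392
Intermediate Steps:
d(A, P) = 7
q = 121 (q = (7 + 4)² = 11² = 121)
(137 + (33 + 4)*(l(9) + q))*(-1) = (137 + (33 + 4)*(-6 + 121))*(-1) = (137 + 37*115)*(-1) = (137 + 4255)*(-1) = 4392*(-1) = -4392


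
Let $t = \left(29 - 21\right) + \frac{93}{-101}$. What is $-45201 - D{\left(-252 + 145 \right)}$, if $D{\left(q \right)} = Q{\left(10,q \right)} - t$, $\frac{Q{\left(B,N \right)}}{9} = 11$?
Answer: $- \frac{4574585}{101} \approx -45293.0$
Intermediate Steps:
$Q{\left(B,N \right)} = 99$ ($Q{\left(B,N \right)} = 9 \cdot 11 = 99$)
$t = \frac{715}{101}$ ($t = 8 + 93 \left(- \frac{1}{101}\right) = 8 - \frac{93}{101} = \frac{715}{101} \approx 7.0792$)
$D{\left(q \right)} = \frac{9284}{101}$ ($D{\left(q \right)} = 99 - \frac{715}{101} = \frac{9284}{101}$)
$-45201 - D{\left(-252 + 145 \right)} = -45201 - \frac{9284}{101} = - \frac{4574585}{101}$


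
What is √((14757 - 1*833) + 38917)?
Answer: √52841 ≈ 229.87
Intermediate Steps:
√((14757 - 1*833) + 38917) = √((14757 - 833) + 38917) = √(13924 + 38917) = √52841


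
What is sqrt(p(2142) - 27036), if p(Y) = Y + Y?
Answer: 12*I*sqrt(158) ≈ 150.84*I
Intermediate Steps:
p(Y) = 2*Y
sqrt(p(2142) - 27036) = sqrt(2*2142 - 27036) = sqrt(4284 - 27036) = sqrt(-22752) = 12*I*sqrt(158)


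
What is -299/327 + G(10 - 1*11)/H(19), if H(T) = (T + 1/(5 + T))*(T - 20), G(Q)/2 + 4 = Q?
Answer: -58163/149439 ≈ -0.38921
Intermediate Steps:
G(Q) = -8 + 2*Q
H(T) = (-20 + T)*(T + 1/(5 + T)) (H(T) = (T + 1/(5 + T))*(-20 + T) = (-20 + T)*(T + 1/(5 + T)))
-299/327 + G(10 - 1*11)/H(19) = -299/327 + (-8 + 2*(10 - 1*11))/(((-20 + 19³ - 99*19 - 15*19²)/(5 + 19))) = -299*1/327 + (-8 + 2*(10 - 11))/(((-20 + 6859 - 1881 - 15*361)/24)) = -299/327 + (-8 + 2*(-1))/(((-20 + 6859 - 1881 - 5415)/24)) = -299/327 + (-8 - 2)/(((1/24)*(-457))) = -299/327 - 10/(-457/24) = -299/327 - 10*(-24/457) = -299/327 + 240/457 = -58163/149439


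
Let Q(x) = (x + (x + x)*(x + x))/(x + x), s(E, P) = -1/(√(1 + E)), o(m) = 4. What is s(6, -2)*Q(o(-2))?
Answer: -17*√7/14 ≈ -3.2127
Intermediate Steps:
s(E, P) = -1/√(1 + E)
Q(x) = (x + 4*x²)/(2*x) (Q(x) = (x + (2*x)*(2*x))/((2*x)) = (x + 4*x²)*(1/(2*x)) = (x + 4*x²)/(2*x))
s(6, -2)*Q(o(-2)) = (-1/√(1 + 6))*(½ + 2*4) = (-1/√7)*(½ + 8) = -√7/7*(17/2) = -17*√7/14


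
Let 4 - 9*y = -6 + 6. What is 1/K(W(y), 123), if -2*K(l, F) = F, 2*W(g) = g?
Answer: -2/123 ≈ -0.016260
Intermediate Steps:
y = 4/9 (y = 4/9 - (-6 + 6)/9 = 4/9 - ⅑*0 = 4/9 + 0 = 4/9 ≈ 0.44444)
W(g) = g/2
K(l, F) = -F/2
1/K(W(y), 123) = 1/(-½*123) = 1/(-123/2) = -2/123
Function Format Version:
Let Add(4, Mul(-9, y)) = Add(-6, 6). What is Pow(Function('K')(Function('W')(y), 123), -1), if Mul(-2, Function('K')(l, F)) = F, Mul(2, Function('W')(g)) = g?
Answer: Rational(-2, 123) ≈ -0.016260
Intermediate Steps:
y = Rational(4, 9) (y = Add(Rational(4, 9), Mul(Rational(-1, 9), Add(-6, 6))) = Add(Rational(4, 9), Mul(Rational(-1, 9), 0)) = Add(Rational(4, 9), 0) = Rational(4, 9) ≈ 0.44444)
Function('W')(g) = Mul(Rational(1, 2), g)
Function('K')(l, F) = Mul(Rational(-1, 2), F)
Pow(Function('K')(Function('W')(y), 123), -1) = Pow(Mul(Rational(-1, 2), 123), -1) = Pow(Rational(-123, 2), -1) = Rational(-2, 123)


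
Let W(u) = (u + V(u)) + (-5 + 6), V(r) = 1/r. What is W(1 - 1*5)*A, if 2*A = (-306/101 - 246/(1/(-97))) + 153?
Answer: -31527717/808 ≈ -39019.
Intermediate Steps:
A = 2425209/202 (A = ((-306/101 - 246/(1/(-97))) + 153)/2 = ((-306*1/101 - 246/(-1/97)) + 153)/2 = ((-306/101 - 246*(-97)) + 153)/2 = ((-306/101 + 23862) + 153)/2 = (2409756/101 + 153)/2 = (½)*(2425209/101) = 2425209/202 ≈ 12006.)
W(u) = 1 + u + 1/u (W(u) = (u + 1/u) + (-5 + 6) = (u + 1/u) + 1 = 1 + u + 1/u)
W(1 - 1*5)*A = (1 + (1 - 1*5) + 1/(1 - 1*5))*(2425209/202) = (1 + (1 - 5) + 1/(1 - 5))*(2425209/202) = (1 - 4 + 1/(-4))*(2425209/202) = (1 - 4 - ¼)*(2425209/202) = -13/4*2425209/202 = -31527717/808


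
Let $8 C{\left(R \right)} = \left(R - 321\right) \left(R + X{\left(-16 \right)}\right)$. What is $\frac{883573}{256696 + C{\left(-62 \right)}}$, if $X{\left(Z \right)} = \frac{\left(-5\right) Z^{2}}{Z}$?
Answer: $\frac{3534292}{1023337} \approx 3.4537$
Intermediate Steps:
$X{\left(Z \right)} = - 5 Z$
$C{\left(R \right)} = \frac{\left(-321 + R\right) \left(80 + R\right)}{8}$ ($C{\left(R \right)} = \frac{\left(R - 321\right) \left(R - -80\right)}{8} = \frac{\left(-321 + R\right) \left(R + 80\right)}{8} = \frac{\left(-321 + R\right) \left(80 + R\right)}{8}$)
$\frac{883573}{256696 + C{\left(-62 \right)}} = \frac{883573}{256696 - \left(\frac{5369}{4} - \frac{961}{2}\right)} = \frac{883573}{256696 + \left(-3210 + \frac{7471}{4} + \frac{1}{8} \cdot 3844\right)} = \frac{883573}{256696 + \left(-3210 + \frac{7471}{4} + \frac{961}{2}\right)} = \frac{883573}{256696 - \frac{3447}{4}} = \frac{883573}{\frac{1023337}{4}} = 883573 \cdot \frac{4}{1023337} = \frac{3534292}{1023337}$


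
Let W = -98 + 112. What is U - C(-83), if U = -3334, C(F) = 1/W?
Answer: -46677/14 ≈ -3334.1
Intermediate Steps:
W = 14
C(F) = 1/14
U - C(-83) = -3334 - 1*1/14 = -3334 - 1/14 = -46677/14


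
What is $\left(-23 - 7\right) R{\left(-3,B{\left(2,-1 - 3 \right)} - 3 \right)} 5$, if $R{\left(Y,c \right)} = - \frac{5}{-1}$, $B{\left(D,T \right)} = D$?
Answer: $-750$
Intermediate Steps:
$R{\left(Y,c \right)} = 5$ ($R{\left(Y,c \right)} = \left(-5\right) \left(-1\right) = 5$)
$\left(-23 - 7\right) R{\left(-3,B{\left(2,-1 - 3 \right)} - 3 \right)} 5 = \left(-23 - 7\right) 5 \cdot 5 = \left(-30\right) 5 \cdot 5 = \left(-150\right) 5 = -750$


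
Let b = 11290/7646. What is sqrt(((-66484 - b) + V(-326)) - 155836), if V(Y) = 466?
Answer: I*sqrt(3242490780801)/3823 ≈ 471.02*I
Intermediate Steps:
b = 5645/3823 (b = 11290*(1/7646) = 5645/3823 ≈ 1.4766)
sqrt(((-66484 - b) + V(-326)) - 155836) = sqrt(((-66484 - 1*5645/3823) + 466) - 155836) = sqrt(((-66484 - 5645/3823) + 466) - 155836) = sqrt((-254173977/3823 + 466) - 155836) = sqrt(-252392459/3823 - 155836) = sqrt(-848153487/3823) = I*sqrt(3242490780801)/3823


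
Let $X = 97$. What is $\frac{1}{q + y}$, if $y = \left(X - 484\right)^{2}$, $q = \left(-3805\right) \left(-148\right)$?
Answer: $\frac{1}{712909} \approx 1.4027 \cdot 10^{-6}$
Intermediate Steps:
$q = 563140$
$y = 149769$ ($y = \left(97 - 484\right)^{2} = \left(-387\right)^{2} = 149769$)
$\frac{1}{q + y} = \frac{1}{563140 + 149769} = \frac{1}{712909}$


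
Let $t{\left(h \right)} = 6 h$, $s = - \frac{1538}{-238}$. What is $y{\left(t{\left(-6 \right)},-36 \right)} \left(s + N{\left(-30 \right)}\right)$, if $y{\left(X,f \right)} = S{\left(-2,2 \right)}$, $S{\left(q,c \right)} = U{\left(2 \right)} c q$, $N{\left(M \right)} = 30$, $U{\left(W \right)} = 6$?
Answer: $- \frac{104136}{119} \approx -875.09$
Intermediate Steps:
$s = \frac{769}{119}$ ($s = \left(-1538\right) \left(- \frac{1}{238}\right) = \frac{769}{119} \approx 6.4622$)
$S{\left(q,c \right)} = 6 c q$
$y{\left(X,f \right)} = -24$ ($y{\left(X,f \right)} = 6 \cdot 2 \left(-2\right) = -24$)
$y{\left(t{\left(-6 \right)},-36 \right)} \left(s + N{\left(-30 \right)}\right) = - 24 \left(\frac{769}{119} + 30\right) = \left(-24\right) \frac{4339}{119} = - \frac{104136}{119}$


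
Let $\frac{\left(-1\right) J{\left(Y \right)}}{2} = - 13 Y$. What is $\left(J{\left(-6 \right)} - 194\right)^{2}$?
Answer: $122500$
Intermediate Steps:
$J{\left(Y \right)} = 26 Y$ ($J{\left(Y \right)} = - 2 \left(- 13 Y\right) = 26 Y$)
$\left(J{\left(-6 \right)} - 194\right)^{2} = \left(26 \left(-6\right) - 194\right)^{2} = \left(-156 - 194\right)^{2} = \left(-350\right)^{2} = 122500$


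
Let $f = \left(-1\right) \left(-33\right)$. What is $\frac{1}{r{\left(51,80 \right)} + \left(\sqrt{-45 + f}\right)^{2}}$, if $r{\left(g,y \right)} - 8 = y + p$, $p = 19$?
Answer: $\frac{1}{95} \approx 0.010526$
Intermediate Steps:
$r{\left(g,y \right)} = 27 + y$ ($r{\left(g,y \right)} = 8 + \left(y + 19\right) = 8 + \left(19 + y\right) = 27 + y$)
$f = 33$
$\frac{1}{r{\left(51,80 \right)} + \left(\sqrt{-45 + f}\right)^{2}} = \frac{1}{\left(27 + 80\right) + \left(\sqrt{-45 + 33}\right)^{2}} = \frac{1}{107 + \left(\sqrt{-12}\right)^{2}} = \frac{1}{107 + \left(2 i \sqrt{3}\right)^{2}} = \frac{1}{107 - 12} = \frac{1}{95}$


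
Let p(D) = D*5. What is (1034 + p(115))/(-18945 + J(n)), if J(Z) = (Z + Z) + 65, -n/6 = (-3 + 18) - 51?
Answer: -1609/18448 ≈ -0.087218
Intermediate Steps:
n = 216 (n = -6*((-3 + 18) - 51) = -6*(15 - 51) = -6*(-36) = 216)
p(D) = 5*D
J(Z) = 65 + 2*Z (J(Z) = 2*Z + 65 = 65 + 2*Z)
(1034 + p(115))/(-18945 + J(n)) = (1034 + 5*115)/(-18945 + (65 + 2*216)) = (1034 + 575)/(-18945 + (65 + 432)) = 1609/(-18945 + 497) = 1609/(-18448) = 1609*(-1/18448) = -1609/18448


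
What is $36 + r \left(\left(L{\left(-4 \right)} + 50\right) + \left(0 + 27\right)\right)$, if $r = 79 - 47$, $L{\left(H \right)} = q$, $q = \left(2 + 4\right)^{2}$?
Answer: $3652$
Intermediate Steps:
$q = 36$ ($q = 6^{2} = 36$)
$L{\left(H \right)} = 36$
$r = 32$ ($r = 79 - 47 = 32$)
$36 + r \left(\left(L{\left(-4 \right)} + 50\right) + \left(0 + 27\right)\right) = 36 + 32 \left(\left(36 + 50\right) + \left(0 + 27\right)\right) = 36 + 32 \left(86 + 27\right) = 36 + 32 \cdot 113 = 36 + 3616 = 3652$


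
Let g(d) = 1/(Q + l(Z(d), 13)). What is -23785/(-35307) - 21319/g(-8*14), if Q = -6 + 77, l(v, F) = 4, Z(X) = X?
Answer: -56453221190/35307 ≈ -1.5989e+6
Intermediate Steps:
Q = 71
g(d) = 1/75 (g(d) = 1/(71 + 4) = 1/75)
-23785/(-35307) - 21319/g(-8*14) = -23785/(-35307) - 21319/1/75 = -23785*(-1/35307) - 21319*75 = 23785/35307 - 1598925 = -56453221190/35307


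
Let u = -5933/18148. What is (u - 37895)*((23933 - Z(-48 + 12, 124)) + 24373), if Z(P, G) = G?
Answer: -47472688687/26 ≈ -1.8259e+9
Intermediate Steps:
u = -17/52 (u = -5933*1/18148 = -17/52 ≈ -0.32692)
(u - 37895)*((23933 - Z(-48 + 12, 124)) + 24373) = (-17/52 - 37895)*((23933 - 1*124) + 24373) = -1970557*((23933 - 124) + 24373)/52 = -1970557*(23809 + 24373)/52 = -1970557/52*48182 = -47472688687/26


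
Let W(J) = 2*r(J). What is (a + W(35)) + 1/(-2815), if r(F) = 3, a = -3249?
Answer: -9129046/2815 ≈ -3243.0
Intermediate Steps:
W(J) = 6 (W(J) = 2*3 = 6)
(a + W(35)) + 1/(-2815) = (-3249 + 6) + 1/(-2815) = -3243 - 1/2815 = -9129046/2815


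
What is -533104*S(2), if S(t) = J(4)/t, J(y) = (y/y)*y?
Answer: -1066208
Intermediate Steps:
J(y) = y (J(y) = 1*y = y)
S(t) = 4/t
-533104*S(2) = -2132416/2 = -533104*2 = -1066208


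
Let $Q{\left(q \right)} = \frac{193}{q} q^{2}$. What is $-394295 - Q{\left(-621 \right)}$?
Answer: $-274442$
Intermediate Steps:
$Q{\left(q \right)} = 193 q$
$-394295 - Q{\left(-621 \right)} = -394295 - 193 \left(-621\right) = -394295 - -119853 = -394295 + 119853 = -274442$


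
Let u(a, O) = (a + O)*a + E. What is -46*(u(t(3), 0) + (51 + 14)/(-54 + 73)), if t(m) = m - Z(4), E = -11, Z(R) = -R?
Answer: -36202/19 ≈ -1905.4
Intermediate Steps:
t(m) = 4 + m (t(m) = m - (-1)*4 = m - 1*(-4) = m + 4 = 4 + m)
u(a, O) = -11 + a*(O + a) (u(a, O) = (a + O)*a - 11 = (O + a)*a - 11 = a*(O + a) - 11 = -11 + a*(O + a))
-46*(u(t(3), 0) + (51 + 14)/(-54 + 73)) = -46*((-11 + (4 + 3)**2 + 0*(4 + 3)) + (51 + 14)/(-54 + 73)) = -46*((-11 + 7**2 + 0*7) + 65/19) = -46*((-11 + 49 + 0) + 65*(1/19)) = -46*(38 + 65/19) = -46*787/19 = -36202/19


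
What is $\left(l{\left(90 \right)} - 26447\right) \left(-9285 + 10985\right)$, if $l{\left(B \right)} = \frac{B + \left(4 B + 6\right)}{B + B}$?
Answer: $- \frac{134866780}{3} \approx -4.4956 \cdot 10^{7}$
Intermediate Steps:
$l{\left(B \right)} = \frac{6 + 5 B}{2 B}$ ($l{\left(B \right)} = \frac{B + \left(6 + 4 B\right)}{2 B} = \left(6 + 5 B\right) \frac{1}{2 B} = \frac{6 + 5 B}{2 B}$)
$\left(l{\left(90 \right)} - 26447\right) \left(-9285 + 10985\right) = \left(\left(\frac{5}{2} + \frac{3}{90}\right) - 26447\right) \left(-9285 + 10985\right) = \left(\left(\frac{5}{2} + 3 \cdot \frac{1}{90}\right) - 26447\right) 1700 = \left(\left(\frac{5}{2} + \frac{1}{30}\right) - 26447\right) 1700 = \left(\frac{38}{15} - 26447\right) 1700 = \left(- \frac{396667}{15}\right) 1700 = - \frac{134866780}{3}$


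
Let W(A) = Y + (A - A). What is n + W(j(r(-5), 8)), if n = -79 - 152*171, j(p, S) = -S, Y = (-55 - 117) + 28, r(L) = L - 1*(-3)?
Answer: -26215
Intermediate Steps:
r(L) = 3 + L (r(L) = L + 3 = 3 + L)
Y = -144 (Y = -172 + 28 = -144)
W(A) = -144 (W(A) = -144 + (A - A) = -144 + 0 = -144)
n = -26071 (n = -79 - 25992 = -26071)
n + W(j(r(-5), 8)) = -26071 - 144 = -26215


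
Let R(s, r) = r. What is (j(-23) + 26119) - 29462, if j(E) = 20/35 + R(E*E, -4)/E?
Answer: -538103/161 ≈ -3342.3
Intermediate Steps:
j(E) = 4/7 - 4/E (j(E) = 20/35 - 4/E = 20*(1/35) - 4/E = 4/7 - 4/E)
(j(-23) + 26119) - 29462 = ((4/7 - 4/(-23)) + 26119) - 29462 = ((4/7 - 4*(-1/23)) + 26119) - 29462 = ((4/7 + 4/23) + 26119) - 29462 = (120/161 + 26119) - 29462 = 4205279/161 - 29462 = -538103/161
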